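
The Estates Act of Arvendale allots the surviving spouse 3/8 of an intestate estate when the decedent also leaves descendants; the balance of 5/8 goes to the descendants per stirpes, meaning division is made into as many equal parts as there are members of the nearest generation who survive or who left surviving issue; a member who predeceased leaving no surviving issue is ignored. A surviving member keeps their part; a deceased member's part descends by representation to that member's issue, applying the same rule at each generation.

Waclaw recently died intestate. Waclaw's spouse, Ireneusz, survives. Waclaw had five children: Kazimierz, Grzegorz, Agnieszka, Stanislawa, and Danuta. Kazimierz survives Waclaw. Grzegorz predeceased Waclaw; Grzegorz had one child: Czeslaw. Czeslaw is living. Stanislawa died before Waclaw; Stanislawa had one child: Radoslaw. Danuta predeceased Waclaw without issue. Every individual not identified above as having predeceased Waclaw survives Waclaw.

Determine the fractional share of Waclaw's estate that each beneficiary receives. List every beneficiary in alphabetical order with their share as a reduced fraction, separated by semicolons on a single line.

Ireneusz, as surviving spouse, takes 3/8.
The remaining 5/8 passes to Waclaw's descendants per stirpes.
Danuta left no surviving issue, so that branch lapses and is disregarded.
The 5/8 is divided into 4 equal shares of 5/32 among Kazimierz, Grzegorz, Agnieszka, Stanislawa.
Kazimierz is living and takes 5/32.
Grzegorz predeceased; the 5/32 allotted to Grzegorz's branch passes to Grzegorz's issue by representation.
Czeslaw is the sole taker at this level and receives the full 5/32.
Agnieszka is living and takes 5/32.
Stanislawa predeceased; the 5/32 allotted to Stanislawa's branch passes to Stanislawa's issue by representation.
Radoslaw is the sole taker at this level and receives the full 5/32.

Agnieszka 5/32; Czeslaw 5/32; Ireneusz 3/8; Kazimierz 5/32; Radoslaw 5/32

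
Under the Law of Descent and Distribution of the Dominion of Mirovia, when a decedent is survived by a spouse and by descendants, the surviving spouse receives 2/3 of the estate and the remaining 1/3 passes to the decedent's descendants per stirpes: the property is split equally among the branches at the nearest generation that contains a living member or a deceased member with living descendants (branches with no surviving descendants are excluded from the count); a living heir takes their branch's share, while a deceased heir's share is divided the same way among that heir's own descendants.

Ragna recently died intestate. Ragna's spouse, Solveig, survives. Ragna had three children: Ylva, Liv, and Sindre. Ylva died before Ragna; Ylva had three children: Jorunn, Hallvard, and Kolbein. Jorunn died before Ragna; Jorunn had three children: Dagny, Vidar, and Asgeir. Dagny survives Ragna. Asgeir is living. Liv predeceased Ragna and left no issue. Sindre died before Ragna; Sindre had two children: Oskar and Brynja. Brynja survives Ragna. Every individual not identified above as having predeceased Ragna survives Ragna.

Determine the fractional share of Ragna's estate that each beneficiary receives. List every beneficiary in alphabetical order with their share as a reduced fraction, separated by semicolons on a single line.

Asgeir 1/54; Brynja 1/12; Dagny 1/54; Hallvard 1/18; Kolbein 1/18; Oskar 1/12; Solveig 2/3; Vidar 1/54

Solveig, as surviving spouse, takes 2/3.
The remaining 1/3 passes to Ragna's descendants per stirpes.
Liv left no surviving issue, so that branch lapses and is disregarded.
The 1/3 is divided into 2 equal shares of 1/6 among Ylva, Sindre.
Ylva predeceased; the 1/6 allotted to Ylva's branch passes to Ylva's issue by representation.
The 1/6 is divided into 3 equal shares of 1/18 among Jorunn, Hallvard, Kolbein.
Jorunn predeceased; the 1/18 allotted to Jorunn's branch passes to Jorunn's issue by representation.
The 1/18 is divided into 3 equal shares of 1/54 among Dagny, Vidar, Asgeir.
Dagny is living and takes 1/54.
Vidar is living and takes 1/54.
Asgeir is living and takes 1/54.
Hallvard is living and takes 1/18.
Kolbein is living and takes 1/18.
Sindre predeceased; the 1/6 allotted to Sindre's branch passes to Sindre's issue by representation.
The 1/6 is divided into 2 equal shares of 1/12 among Oskar, Brynja.
Oskar is living and takes 1/12.
Brynja is living and takes 1/12.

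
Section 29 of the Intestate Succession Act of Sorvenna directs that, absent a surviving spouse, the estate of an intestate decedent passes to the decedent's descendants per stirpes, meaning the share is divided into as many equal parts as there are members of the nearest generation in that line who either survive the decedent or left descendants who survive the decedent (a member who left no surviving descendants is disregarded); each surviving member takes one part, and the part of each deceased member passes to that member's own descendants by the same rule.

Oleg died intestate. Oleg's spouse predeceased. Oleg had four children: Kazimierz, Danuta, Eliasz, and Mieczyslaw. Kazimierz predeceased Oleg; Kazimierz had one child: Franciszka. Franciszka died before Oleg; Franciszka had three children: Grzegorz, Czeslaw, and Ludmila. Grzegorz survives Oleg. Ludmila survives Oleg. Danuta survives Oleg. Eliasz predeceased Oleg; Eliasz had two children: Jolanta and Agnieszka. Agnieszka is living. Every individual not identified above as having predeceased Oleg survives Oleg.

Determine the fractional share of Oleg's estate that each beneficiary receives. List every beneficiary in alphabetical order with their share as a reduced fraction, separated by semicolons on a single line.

There is no surviving spouse, so the entire estate passes to Oleg's descendants per stirpes.
The estate is divided into 4 equal shares of 1/4 among Kazimierz, Danuta, Eliasz, Mieczyslaw.
Kazimierz predeceased; the 1/4 allotted to Kazimierz's branch passes to Kazimierz's issue by representation.
Franciszka's line is the sole branch at this level, so the full 1/4 passes to Franciszka's issue by representation.
The 1/4 is divided into 3 equal shares of 1/12 among Grzegorz, Czeslaw, Ludmila.
Grzegorz is living and takes 1/12.
Czeslaw is living and takes 1/12.
Ludmila is living and takes 1/12.
Danuta is living and takes 1/4.
Eliasz predeceased; the 1/4 allotted to Eliasz's branch passes to Eliasz's issue by representation.
The 1/4 is divided into 2 equal shares of 1/8 among Jolanta, Agnieszka.
Jolanta is living and takes 1/8.
Agnieszka is living and takes 1/8.
Mieczyslaw is living and takes 1/4.

Agnieszka 1/8; Czeslaw 1/12; Danuta 1/4; Grzegorz 1/12; Jolanta 1/8; Ludmila 1/12; Mieczyslaw 1/4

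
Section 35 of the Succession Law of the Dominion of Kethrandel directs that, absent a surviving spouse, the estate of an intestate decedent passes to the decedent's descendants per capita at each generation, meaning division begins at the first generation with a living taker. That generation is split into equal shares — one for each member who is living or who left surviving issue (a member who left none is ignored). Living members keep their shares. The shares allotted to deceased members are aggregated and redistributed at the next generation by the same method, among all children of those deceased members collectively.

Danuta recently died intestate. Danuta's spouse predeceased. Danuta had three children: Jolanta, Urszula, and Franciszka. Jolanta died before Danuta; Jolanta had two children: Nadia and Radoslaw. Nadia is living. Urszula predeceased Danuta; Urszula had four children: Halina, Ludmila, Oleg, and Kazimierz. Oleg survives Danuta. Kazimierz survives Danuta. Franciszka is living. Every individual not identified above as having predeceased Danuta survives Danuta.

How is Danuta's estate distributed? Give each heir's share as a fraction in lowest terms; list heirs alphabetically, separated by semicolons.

Franciszka 1/3; Halina 1/9; Kazimierz 1/9; Ludmila 1/9; Nadia 1/9; Oleg 1/9; Radoslaw 1/9

There is no surviving spouse, so the entire estate passes to Danuta's descendants per capita at each generation.
At generation 1 (Jolanta, Urszula, Franciszka) there are 3 shares of (1)/3 = 1/3 each.
Living: Franciszka — each takes 1/3.
Deceased: Jolanta and Urszula. Their combined 2/3 is pooled and carried to generation 2.
At generation 2 (Nadia, Radoslaw, Halina, Ludmila, Oleg, Kazimierz) there are 6 shares of (2/3)/6 = 1/9 each.
Living: Nadia, Radoslaw, Halina, Ludmila, Oleg, and Kazimierz — each takes 1/9.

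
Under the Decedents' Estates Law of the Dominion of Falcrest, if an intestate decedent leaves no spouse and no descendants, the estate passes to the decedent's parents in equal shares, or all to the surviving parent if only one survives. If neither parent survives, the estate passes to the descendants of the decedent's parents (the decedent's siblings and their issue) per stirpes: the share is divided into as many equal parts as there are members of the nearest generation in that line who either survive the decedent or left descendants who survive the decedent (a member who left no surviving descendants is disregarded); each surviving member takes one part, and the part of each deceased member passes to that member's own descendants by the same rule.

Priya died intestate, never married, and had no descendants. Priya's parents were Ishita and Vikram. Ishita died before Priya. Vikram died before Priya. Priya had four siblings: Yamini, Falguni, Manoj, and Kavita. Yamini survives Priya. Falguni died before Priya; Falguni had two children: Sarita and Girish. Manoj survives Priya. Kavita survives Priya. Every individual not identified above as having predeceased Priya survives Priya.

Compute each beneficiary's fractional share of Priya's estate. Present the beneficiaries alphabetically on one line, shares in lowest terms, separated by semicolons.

Girish 1/8; Kavita 1/4; Manoj 1/4; Sarita 1/8; Yamini 1/4

Neither parent survives and there are no descendants, so the estate passes to Priya's siblings and their issue per stirpes.
The estate is divided into 4 equal shares of 1/4 among Yamini, Falguni, Manoj, Kavita.
Yamini is living and takes 1/4.
Falguni predeceased; the 1/4 allotted to Falguni's branch passes to Falguni's issue by representation.
The 1/4 is divided into 2 equal shares of 1/8 among Sarita, Girish.
Sarita is living and takes 1/8.
Girish is living and takes 1/8.
Manoj is living and takes 1/4.
Kavita is living and takes 1/4.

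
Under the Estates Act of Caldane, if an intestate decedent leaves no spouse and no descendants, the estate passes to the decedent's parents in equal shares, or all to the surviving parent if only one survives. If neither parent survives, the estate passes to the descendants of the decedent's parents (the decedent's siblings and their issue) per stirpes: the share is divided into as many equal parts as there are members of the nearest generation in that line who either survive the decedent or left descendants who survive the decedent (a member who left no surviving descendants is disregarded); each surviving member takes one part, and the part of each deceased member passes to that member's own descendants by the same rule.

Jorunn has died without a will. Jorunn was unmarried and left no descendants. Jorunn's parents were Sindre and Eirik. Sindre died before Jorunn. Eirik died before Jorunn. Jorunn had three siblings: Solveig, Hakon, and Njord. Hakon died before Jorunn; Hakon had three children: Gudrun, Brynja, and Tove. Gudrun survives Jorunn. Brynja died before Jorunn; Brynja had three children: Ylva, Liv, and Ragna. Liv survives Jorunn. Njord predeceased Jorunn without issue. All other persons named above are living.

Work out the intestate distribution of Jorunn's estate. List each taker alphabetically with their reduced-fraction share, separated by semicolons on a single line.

Gudrun 1/6; Liv 1/18; Ragna 1/18; Solveig 1/2; Tove 1/6; Ylva 1/18

Neither parent survives and there are no descendants, so the estate passes to Jorunn's siblings and their issue per stirpes.
Njord left no surviving issue, so that branch lapses and is disregarded.
The estate is divided into 2 equal shares of 1/2 among Solveig, Hakon.
Solveig is living and takes 1/2.
Hakon predeceased; the 1/2 allotted to Hakon's branch passes to Hakon's issue by representation.
The 1/2 is divided into 3 equal shares of 1/6 among Gudrun, Brynja, Tove.
Gudrun is living and takes 1/6.
Brynja predeceased; the 1/6 allotted to Brynja's branch passes to Brynja's issue by representation.
The 1/6 is divided into 3 equal shares of 1/18 among Ylva, Liv, Ragna.
Ylva is living and takes 1/18.
Liv is living and takes 1/18.
Ragna is living and takes 1/18.
Tove is living and takes 1/6.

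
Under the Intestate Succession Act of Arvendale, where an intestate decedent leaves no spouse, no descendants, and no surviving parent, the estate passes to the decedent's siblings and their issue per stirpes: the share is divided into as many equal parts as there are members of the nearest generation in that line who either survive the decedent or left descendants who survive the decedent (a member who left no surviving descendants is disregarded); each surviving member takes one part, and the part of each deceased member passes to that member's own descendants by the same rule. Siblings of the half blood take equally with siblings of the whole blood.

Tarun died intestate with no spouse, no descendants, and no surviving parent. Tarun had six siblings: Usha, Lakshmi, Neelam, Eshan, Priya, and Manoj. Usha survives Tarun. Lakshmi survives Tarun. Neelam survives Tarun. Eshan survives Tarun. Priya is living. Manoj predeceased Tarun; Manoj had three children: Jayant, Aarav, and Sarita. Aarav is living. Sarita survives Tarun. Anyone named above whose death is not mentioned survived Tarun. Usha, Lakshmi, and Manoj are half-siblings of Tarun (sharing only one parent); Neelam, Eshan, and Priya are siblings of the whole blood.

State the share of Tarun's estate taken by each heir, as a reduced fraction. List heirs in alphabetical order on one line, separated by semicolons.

Aarav 1/18; Eshan 1/6; Jayant 1/18; Lakshmi 1/6; Neelam 1/6; Priya 1/6; Sarita 1/18; Usha 1/6

No spouse, descendants, or parent survives, so the estate passes to Tarun's siblings per stirpes.
Half-blood and whole-blood siblings take equally under the stated rule.
The estate is divided into 6 equal shares of 1/6 among Usha, Lakshmi, Neelam, Eshan, Priya, Manoj.
Usha is living and takes 1/6.
Lakshmi is living and takes 1/6.
Neelam is living and takes 1/6.
Eshan is living and takes 1/6.
Priya is living and takes 1/6.
Manoj predeceased; the 1/6 allotted to Manoj's branch passes to Manoj's issue by representation.
The 1/6 is divided into 3 equal shares of 1/18 among Jayant, Aarav, Sarita.
Jayant is living and takes 1/18.
Aarav is living and takes 1/18.
Sarita is living and takes 1/18.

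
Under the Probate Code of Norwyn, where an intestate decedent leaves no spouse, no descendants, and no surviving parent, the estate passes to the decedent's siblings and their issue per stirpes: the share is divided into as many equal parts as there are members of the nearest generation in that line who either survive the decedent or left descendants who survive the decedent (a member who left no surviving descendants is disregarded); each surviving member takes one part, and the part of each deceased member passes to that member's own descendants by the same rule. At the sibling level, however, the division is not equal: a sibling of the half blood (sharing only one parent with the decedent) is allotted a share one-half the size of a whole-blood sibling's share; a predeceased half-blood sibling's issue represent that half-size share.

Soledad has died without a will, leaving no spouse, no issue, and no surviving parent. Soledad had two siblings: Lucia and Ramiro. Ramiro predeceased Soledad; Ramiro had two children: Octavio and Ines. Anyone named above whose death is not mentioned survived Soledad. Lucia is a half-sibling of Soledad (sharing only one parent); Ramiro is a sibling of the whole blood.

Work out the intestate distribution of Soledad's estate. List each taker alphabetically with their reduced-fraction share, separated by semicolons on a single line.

No spouse, descendants, or parent survives, so the estate passes to Soledad's siblings per stirpes.
Half-blood siblings count for one-half the weight of whole-blood siblings at the initial division.
Dividing 1 in proportion to weights (total weight 3/2): Lucia (weight 1/2) → 1/3; Ramiro (weight 1) → 2/3.
Lucia is living and takes 1/3.
Ramiro predeceased; the 2/3 allotted to Ramiro's branch passes to Ramiro's issue by representation.
The 2/3 is divided into 2 equal shares of 1/3 among Octavio, Ines.
Octavio is living and takes 1/3.
Ines is living and takes 1/3.

Ines 1/3; Lucia 1/3; Octavio 1/3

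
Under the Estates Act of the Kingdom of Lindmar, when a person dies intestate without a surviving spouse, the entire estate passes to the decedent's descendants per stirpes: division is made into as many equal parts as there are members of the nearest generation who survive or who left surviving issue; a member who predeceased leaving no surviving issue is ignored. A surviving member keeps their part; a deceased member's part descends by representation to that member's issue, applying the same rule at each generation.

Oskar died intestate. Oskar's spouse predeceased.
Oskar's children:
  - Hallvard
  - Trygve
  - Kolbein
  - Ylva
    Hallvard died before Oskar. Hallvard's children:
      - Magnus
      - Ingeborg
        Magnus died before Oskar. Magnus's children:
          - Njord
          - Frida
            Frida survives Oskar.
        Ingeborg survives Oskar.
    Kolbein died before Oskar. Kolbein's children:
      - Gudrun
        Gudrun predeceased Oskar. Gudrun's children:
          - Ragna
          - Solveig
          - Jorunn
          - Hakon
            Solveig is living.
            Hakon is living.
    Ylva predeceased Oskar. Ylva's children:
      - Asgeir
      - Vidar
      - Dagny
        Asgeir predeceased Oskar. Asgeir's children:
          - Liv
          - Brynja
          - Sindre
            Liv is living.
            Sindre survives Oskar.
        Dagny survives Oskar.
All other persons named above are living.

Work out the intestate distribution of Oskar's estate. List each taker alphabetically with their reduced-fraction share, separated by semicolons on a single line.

There is no surviving spouse, so the entire estate passes to Oskar's descendants per stirpes.
The estate is divided into 4 equal shares of 1/4 among Hallvard, Trygve, Kolbein, Ylva.
Hallvard predeceased; the 1/4 allotted to Hallvard's branch passes to Hallvard's issue by representation.
The 1/4 is divided into 2 equal shares of 1/8 among Magnus, Ingeborg.
Magnus predeceased; the 1/8 allotted to Magnus's branch passes to Magnus's issue by representation.
The 1/8 is divided into 2 equal shares of 1/16 among Njord, Frida.
Njord is living and takes 1/16.
Frida is living and takes 1/16.
Ingeborg is living and takes 1/8.
Trygve is living and takes 1/4.
Kolbein predeceased; the 1/4 allotted to Kolbein's branch passes to Kolbein's issue by representation.
Gudrun's line is the sole branch at this level, so the full 1/4 passes to Gudrun's issue by representation.
The 1/4 is divided into 4 equal shares of 1/16 among Ragna, Solveig, Jorunn, Hakon.
Ragna is living and takes 1/16.
Solveig is living and takes 1/16.
Jorunn is living and takes 1/16.
Hakon is living and takes 1/16.
Ylva predeceased; the 1/4 allotted to Ylva's branch passes to Ylva's issue by representation.
The 1/4 is divided into 3 equal shares of 1/12 among Asgeir, Vidar, Dagny.
Asgeir predeceased; the 1/12 allotted to Asgeir's branch passes to Asgeir's issue by representation.
The 1/12 is divided into 3 equal shares of 1/36 among Liv, Brynja, Sindre.
Liv is living and takes 1/36.
Brynja is living and takes 1/36.
Sindre is living and takes 1/36.
Vidar is living and takes 1/12.
Dagny is living and takes 1/12.

Brynja 1/36; Dagny 1/12; Frida 1/16; Hakon 1/16; Ingeborg 1/8; Jorunn 1/16; Liv 1/36; Njord 1/16; Ragna 1/16; Sindre 1/36; Solveig 1/16; Trygve 1/4; Vidar 1/12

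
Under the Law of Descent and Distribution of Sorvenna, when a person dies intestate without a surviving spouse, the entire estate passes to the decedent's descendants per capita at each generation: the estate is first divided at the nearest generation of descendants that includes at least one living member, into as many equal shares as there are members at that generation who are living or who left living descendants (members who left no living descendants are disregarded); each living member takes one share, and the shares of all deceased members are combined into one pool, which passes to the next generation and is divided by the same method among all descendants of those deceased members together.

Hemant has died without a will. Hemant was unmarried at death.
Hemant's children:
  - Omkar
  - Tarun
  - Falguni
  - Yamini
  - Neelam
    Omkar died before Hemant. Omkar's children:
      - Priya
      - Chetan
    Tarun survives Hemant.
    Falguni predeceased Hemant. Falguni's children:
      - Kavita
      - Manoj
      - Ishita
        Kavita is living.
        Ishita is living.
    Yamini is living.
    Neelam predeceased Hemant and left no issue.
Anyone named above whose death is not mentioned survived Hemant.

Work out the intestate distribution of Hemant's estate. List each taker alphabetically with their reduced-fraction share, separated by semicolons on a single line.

There is no surviving spouse, so the entire estate passes to Hemant's descendants per capita at each generation.
At generation 1 (Omkar, Tarun, Falguni, Yamini) there are 4 shares of (1)/4 = 1/4 each.
Living: Tarun and Yamini — each takes 1/4.
Deceased: Omkar and Falguni. Their combined 1/2 is pooled and carried to generation 2.
At generation 2 (Priya, Chetan, Kavita, Manoj, Ishita) there are 5 shares of (1/2)/5 = 1/10 each.
Living: Priya, Chetan, Kavita, Manoj, and Ishita — each takes 1/10.

Chetan 1/10; Ishita 1/10; Kavita 1/10; Manoj 1/10; Priya 1/10; Tarun 1/4; Yamini 1/4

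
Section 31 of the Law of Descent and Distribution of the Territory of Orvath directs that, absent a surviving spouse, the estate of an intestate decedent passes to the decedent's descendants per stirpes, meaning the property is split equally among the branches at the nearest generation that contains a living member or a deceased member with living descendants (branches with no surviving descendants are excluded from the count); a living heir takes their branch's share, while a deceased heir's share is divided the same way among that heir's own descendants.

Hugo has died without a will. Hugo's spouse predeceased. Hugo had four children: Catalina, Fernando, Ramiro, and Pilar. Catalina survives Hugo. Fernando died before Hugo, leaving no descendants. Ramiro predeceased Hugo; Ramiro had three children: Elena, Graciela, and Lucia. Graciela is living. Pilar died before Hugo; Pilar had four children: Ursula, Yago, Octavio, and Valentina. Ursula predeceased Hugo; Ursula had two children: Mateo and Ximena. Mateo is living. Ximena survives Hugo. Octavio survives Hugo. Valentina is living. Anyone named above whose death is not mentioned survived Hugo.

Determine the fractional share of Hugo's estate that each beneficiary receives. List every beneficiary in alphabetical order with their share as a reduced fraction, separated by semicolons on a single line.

There is no surviving spouse, so the entire estate passes to Hugo's descendants per stirpes.
Fernando left no surviving issue, so that branch lapses and is disregarded.
The estate is divided into 3 equal shares of 1/3 among Catalina, Ramiro, Pilar.
Catalina is living and takes 1/3.
Ramiro predeceased; the 1/3 allotted to Ramiro's branch passes to Ramiro's issue by representation.
The 1/3 is divided into 3 equal shares of 1/9 among Elena, Graciela, Lucia.
Elena is living and takes 1/9.
Graciela is living and takes 1/9.
Lucia is living and takes 1/9.
Pilar predeceased; the 1/3 allotted to Pilar's branch passes to Pilar's issue by representation.
The 1/3 is divided into 4 equal shares of 1/12 among Ursula, Yago, Octavio, Valentina.
Ursula predeceased; the 1/12 allotted to Ursula's branch passes to Ursula's issue by representation.
The 1/12 is divided into 2 equal shares of 1/24 among Mateo, Ximena.
Mateo is living and takes 1/24.
Ximena is living and takes 1/24.
Yago is living and takes 1/12.
Octavio is living and takes 1/12.
Valentina is living and takes 1/12.

Catalina 1/3; Elena 1/9; Graciela 1/9; Lucia 1/9; Mateo 1/24; Octavio 1/12; Valentina 1/12; Ximena 1/24; Yago 1/12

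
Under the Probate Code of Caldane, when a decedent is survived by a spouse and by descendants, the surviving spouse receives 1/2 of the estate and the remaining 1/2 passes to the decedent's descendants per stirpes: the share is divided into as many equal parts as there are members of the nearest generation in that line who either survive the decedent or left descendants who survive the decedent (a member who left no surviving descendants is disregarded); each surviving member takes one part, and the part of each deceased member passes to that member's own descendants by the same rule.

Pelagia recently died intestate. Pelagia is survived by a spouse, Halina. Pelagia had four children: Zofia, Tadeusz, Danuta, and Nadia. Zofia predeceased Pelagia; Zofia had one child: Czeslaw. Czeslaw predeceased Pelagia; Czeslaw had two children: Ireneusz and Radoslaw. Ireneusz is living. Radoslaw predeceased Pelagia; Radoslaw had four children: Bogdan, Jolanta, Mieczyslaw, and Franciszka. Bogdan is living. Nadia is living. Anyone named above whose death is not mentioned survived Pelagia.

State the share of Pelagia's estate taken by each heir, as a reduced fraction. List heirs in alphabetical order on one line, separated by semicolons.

Bogdan 1/64; Danuta 1/8; Franciszka 1/64; Halina 1/2; Ireneusz 1/16; Jolanta 1/64; Mieczyslaw 1/64; Nadia 1/8; Tadeusz 1/8

Halina, as surviving spouse, takes 1/2.
The remaining 1/2 passes to Pelagia's descendants per stirpes.
The 1/2 is divided into 4 equal shares of 1/8 among Zofia, Tadeusz, Danuta, Nadia.
Zofia predeceased; the 1/8 allotted to Zofia's branch passes to Zofia's issue by representation.
Czeslaw's line is the sole branch at this level, so the full 1/8 passes to Czeslaw's issue by representation.
The 1/8 is divided into 2 equal shares of 1/16 among Ireneusz, Radoslaw.
Ireneusz is living and takes 1/16.
Radoslaw predeceased; the 1/16 allotted to Radoslaw's branch passes to Radoslaw's issue by representation.
The 1/16 is divided into 4 equal shares of 1/64 among Bogdan, Jolanta, Mieczyslaw, Franciszka.
Bogdan is living and takes 1/64.
Jolanta is living and takes 1/64.
Mieczyslaw is living and takes 1/64.
Franciszka is living and takes 1/64.
Tadeusz is living and takes 1/8.
Danuta is living and takes 1/8.
Nadia is living and takes 1/8.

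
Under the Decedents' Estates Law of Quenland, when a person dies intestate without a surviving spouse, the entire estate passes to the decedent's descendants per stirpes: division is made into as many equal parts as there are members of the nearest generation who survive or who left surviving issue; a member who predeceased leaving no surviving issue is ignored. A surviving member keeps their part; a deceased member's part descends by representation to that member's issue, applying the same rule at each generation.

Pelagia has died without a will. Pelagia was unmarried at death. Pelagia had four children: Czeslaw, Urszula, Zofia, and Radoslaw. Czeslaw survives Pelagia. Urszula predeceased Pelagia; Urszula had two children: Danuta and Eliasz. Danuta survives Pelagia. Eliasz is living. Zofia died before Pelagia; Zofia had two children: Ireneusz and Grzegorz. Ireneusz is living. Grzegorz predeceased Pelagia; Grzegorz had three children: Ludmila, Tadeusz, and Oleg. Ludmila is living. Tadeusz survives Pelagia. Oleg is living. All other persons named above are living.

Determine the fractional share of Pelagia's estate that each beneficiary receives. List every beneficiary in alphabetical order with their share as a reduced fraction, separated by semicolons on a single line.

There is no surviving spouse, so the entire estate passes to Pelagia's descendants per stirpes.
The estate is divided into 4 equal shares of 1/4 among Czeslaw, Urszula, Zofia, Radoslaw.
Czeslaw is living and takes 1/4.
Urszula predeceased; the 1/4 allotted to Urszula's branch passes to Urszula's issue by representation.
The 1/4 is divided into 2 equal shares of 1/8 among Danuta, Eliasz.
Danuta is living and takes 1/8.
Eliasz is living and takes 1/8.
Zofia predeceased; the 1/4 allotted to Zofia's branch passes to Zofia's issue by representation.
The 1/4 is divided into 2 equal shares of 1/8 among Ireneusz, Grzegorz.
Ireneusz is living and takes 1/8.
Grzegorz predeceased; the 1/8 allotted to Grzegorz's branch passes to Grzegorz's issue by representation.
The 1/8 is divided into 3 equal shares of 1/24 among Ludmila, Tadeusz, Oleg.
Ludmila is living and takes 1/24.
Tadeusz is living and takes 1/24.
Oleg is living and takes 1/24.
Radoslaw is living and takes 1/4.

Czeslaw 1/4; Danuta 1/8; Eliasz 1/8; Ireneusz 1/8; Ludmila 1/24; Oleg 1/24; Radoslaw 1/4; Tadeusz 1/24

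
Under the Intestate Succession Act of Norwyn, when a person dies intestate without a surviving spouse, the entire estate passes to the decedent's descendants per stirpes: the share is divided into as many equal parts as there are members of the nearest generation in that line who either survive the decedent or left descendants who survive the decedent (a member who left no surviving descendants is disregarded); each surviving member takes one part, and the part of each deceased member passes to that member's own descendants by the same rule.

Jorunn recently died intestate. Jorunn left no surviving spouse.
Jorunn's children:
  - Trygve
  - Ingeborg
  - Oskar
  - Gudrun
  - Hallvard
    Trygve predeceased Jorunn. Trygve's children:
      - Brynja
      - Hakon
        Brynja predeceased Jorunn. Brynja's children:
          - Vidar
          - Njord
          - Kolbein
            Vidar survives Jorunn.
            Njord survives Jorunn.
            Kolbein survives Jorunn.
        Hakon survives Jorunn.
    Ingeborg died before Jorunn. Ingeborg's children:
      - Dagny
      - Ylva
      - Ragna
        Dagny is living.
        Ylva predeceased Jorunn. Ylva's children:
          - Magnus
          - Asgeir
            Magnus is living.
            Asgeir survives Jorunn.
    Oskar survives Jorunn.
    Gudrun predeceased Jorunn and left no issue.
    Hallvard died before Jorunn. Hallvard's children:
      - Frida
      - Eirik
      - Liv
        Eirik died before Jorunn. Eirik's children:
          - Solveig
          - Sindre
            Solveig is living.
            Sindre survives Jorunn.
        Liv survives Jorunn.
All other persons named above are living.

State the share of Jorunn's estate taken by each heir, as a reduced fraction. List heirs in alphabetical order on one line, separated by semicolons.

Asgeir 1/24; Dagny 1/12; Frida 1/12; Hakon 1/8; Kolbein 1/24; Liv 1/12; Magnus 1/24; Njord 1/24; Oskar 1/4; Ragna 1/12; Sindre 1/24; Solveig 1/24; Vidar 1/24

There is no surviving spouse, so the entire estate passes to Jorunn's descendants per stirpes.
Gudrun left no surviving issue, so that branch lapses and is disregarded.
The estate is divided into 4 equal shares of 1/4 among Trygve, Ingeborg, Oskar, Hallvard.
Trygve predeceased; the 1/4 allotted to Trygve's branch passes to Trygve's issue by representation.
The 1/4 is divided into 2 equal shares of 1/8 among Brynja, Hakon.
Brynja predeceased; the 1/8 allotted to Brynja's branch passes to Brynja's issue by representation.
The 1/8 is divided into 3 equal shares of 1/24 among Vidar, Njord, Kolbein.
Vidar is living and takes 1/24.
Njord is living and takes 1/24.
Kolbein is living and takes 1/24.
Hakon is living and takes 1/8.
Ingeborg predeceased; the 1/4 allotted to Ingeborg's branch passes to Ingeborg's issue by representation.
The 1/4 is divided into 3 equal shares of 1/12 among Dagny, Ylva, Ragna.
Dagny is living and takes 1/12.
Ylva predeceased; the 1/12 allotted to Ylva's branch passes to Ylva's issue by representation.
The 1/12 is divided into 2 equal shares of 1/24 among Magnus, Asgeir.
Magnus is living and takes 1/24.
Asgeir is living and takes 1/24.
Ragna is living and takes 1/12.
Oskar is living and takes 1/4.
Hallvard predeceased; the 1/4 allotted to Hallvard's branch passes to Hallvard's issue by representation.
The 1/4 is divided into 3 equal shares of 1/12 among Frida, Eirik, Liv.
Frida is living and takes 1/12.
Eirik predeceased; the 1/12 allotted to Eirik's branch passes to Eirik's issue by representation.
The 1/12 is divided into 2 equal shares of 1/24 among Solveig, Sindre.
Solveig is living and takes 1/24.
Sindre is living and takes 1/24.
Liv is living and takes 1/12.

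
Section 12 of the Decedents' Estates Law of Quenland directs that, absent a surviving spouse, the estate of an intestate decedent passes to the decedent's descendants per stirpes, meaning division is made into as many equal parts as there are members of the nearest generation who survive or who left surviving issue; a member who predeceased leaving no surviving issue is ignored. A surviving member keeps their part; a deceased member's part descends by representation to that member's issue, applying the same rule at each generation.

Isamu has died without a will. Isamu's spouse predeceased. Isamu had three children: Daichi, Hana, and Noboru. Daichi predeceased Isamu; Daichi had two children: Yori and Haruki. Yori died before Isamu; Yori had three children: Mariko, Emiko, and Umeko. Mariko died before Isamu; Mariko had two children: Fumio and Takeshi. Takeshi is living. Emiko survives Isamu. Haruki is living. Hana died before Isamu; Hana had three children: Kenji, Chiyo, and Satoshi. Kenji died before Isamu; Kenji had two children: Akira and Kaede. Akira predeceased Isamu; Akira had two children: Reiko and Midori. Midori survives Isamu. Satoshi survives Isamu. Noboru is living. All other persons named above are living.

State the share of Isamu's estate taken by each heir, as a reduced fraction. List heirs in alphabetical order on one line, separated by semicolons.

There is no surviving spouse, so the entire estate passes to Isamu's descendants per stirpes.
The estate is divided into 3 equal shares of 1/3 among Daichi, Hana, Noboru.
Daichi predeceased; the 1/3 allotted to Daichi's branch passes to Daichi's issue by representation.
The 1/3 is divided into 2 equal shares of 1/6 among Yori, Haruki.
Yori predeceased; the 1/6 allotted to Yori's branch passes to Yori's issue by representation.
The 1/6 is divided into 3 equal shares of 1/18 among Mariko, Emiko, Umeko.
Mariko predeceased; the 1/18 allotted to Mariko's branch passes to Mariko's issue by representation.
The 1/18 is divided into 2 equal shares of 1/36 among Fumio, Takeshi.
Fumio is living and takes 1/36.
Takeshi is living and takes 1/36.
Emiko is living and takes 1/18.
Umeko is living and takes 1/18.
Haruki is living and takes 1/6.
Hana predeceased; the 1/3 allotted to Hana's branch passes to Hana's issue by representation.
The 1/3 is divided into 3 equal shares of 1/9 among Kenji, Chiyo, Satoshi.
Kenji predeceased; the 1/9 allotted to Kenji's branch passes to Kenji's issue by representation.
The 1/9 is divided into 2 equal shares of 1/18 among Akira, Kaede.
Akira predeceased; the 1/18 allotted to Akira's branch passes to Akira's issue by representation.
The 1/18 is divided into 2 equal shares of 1/36 among Reiko, Midori.
Reiko is living and takes 1/36.
Midori is living and takes 1/36.
Kaede is living and takes 1/18.
Chiyo is living and takes 1/9.
Satoshi is living and takes 1/9.
Noboru is living and takes 1/3.

Chiyo 1/9; Emiko 1/18; Fumio 1/36; Haruki 1/6; Kaede 1/18; Midori 1/36; Noboru 1/3; Reiko 1/36; Satoshi 1/9; Takeshi 1/36; Umeko 1/18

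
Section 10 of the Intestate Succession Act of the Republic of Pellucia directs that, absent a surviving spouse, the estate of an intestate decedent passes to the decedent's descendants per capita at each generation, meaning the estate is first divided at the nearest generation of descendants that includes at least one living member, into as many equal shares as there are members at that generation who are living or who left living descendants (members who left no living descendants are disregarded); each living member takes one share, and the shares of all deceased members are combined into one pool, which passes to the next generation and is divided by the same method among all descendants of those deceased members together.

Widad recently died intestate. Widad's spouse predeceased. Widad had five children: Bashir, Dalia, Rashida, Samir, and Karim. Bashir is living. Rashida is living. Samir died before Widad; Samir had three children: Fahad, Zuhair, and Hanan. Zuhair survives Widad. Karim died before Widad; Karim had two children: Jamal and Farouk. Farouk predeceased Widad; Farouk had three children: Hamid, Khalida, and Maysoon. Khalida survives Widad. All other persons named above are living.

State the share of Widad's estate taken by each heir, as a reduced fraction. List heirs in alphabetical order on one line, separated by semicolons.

Bashir 1/5; Dalia 1/5; Fahad 2/25; Hamid 2/75; Hanan 2/25; Jamal 2/25; Khalida 2/75; Maysoon 2/75; Rashida 1/5; Zuhair 2/25

There is no surviving spouse, so the entire estate passes to Widad's descendants per capita at each generation.
At generation 1 (Bashir, Dalia, Rashida, Samir, Karim) there are 5 shares of (1)/5 = 1/5 each.
Living: Bashir, Dalia, and Rashida — each takes 1/5.
Deceased: Samir and Karim. Their combined 2/5 is pooled and carried to generation 2.
At generation 2 (Fahad, Zuhair, Hanan, Jamal, Farouk) there are 5 shares of (2/5)/5 = 2/25 each.
Living: Fahad, Zuhair, Hanan, and Jamal — each takes 2/25.
Deceased: Farouk. That 2/25 share is carried to generation 3.
At generation 3 (Hamid, Khalida, Maysoon) there are 3 shares of (2/25)/3 = 2/75 each.
Living: Hamid, Khalida, and Maysoon — each takes 2/75.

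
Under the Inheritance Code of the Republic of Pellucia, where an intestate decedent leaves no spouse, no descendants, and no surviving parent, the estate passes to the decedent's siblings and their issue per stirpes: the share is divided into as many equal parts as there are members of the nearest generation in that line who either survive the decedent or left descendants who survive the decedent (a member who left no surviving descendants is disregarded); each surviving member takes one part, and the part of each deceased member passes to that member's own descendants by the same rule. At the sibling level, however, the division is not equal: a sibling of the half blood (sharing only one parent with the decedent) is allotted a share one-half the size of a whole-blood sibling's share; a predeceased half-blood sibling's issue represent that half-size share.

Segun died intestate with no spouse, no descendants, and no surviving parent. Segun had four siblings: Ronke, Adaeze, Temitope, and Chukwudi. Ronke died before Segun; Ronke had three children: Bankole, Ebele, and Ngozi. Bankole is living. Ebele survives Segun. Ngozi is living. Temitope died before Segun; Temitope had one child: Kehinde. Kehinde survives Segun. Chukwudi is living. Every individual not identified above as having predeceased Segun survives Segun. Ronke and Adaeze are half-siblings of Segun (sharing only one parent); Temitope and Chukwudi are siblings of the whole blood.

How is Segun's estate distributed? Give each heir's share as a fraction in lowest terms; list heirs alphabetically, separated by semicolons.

Adaeze 1/6; Bankole 1/18; Chukwudi 1/3; Ebele 1/18; Kehinde 1/3; Ngozi 1/18

No spouse, descendants, or parent survives, so the estate passes to Segun's siblings per stirpes.
Half-blood siblings count for one-half the weight of whole-blood siblings at the initial division.
Dividing 1 in proportion to weights (total weight 3): Ronke (weight 1/2) → 1/6; Adaeze (weight 1/2) → 1/6; Temitope (weight 1) → 1/3; Chukwudi (weight 1) → 1/3.
Ronke predeceased; the 1/6 allotted to Ronke's branch passes to Ronke's issue by representation.
The 1/6 is divided into 3 equal shares of 1/18 among Bankole, Ebele, Ngozi.
Bankole is living and takes 1/18.
Ebele is living and takes 1/18.
Ngozi is living and takes 1/18.
Adaeze is living and takes 1/6.
Temitope predeceased; the 1/3 allotted to Temitope's branch passes to Temitope's issue by representation.
Kehinde is the sole taker at this level and receives the full 1/3.
Chukwudi is living and takes 1/3.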